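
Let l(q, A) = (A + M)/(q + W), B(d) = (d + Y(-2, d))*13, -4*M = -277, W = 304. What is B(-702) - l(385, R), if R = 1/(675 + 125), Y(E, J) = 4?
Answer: -5001644201/551200 ≈ -9074.1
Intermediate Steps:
R = 1/800 ≈ 0.0012500
M = 277/4 (M = -¼*(-277) = 277/4 ≈ 69.250)
B(d) = 52 + 13*d (B(d) = (d + 4)*13 = (4 + d)*13 = 52 + 13*d)
l(q, A) = (277/4 + A)/(304 + q) (l(q, A) = (A + 277/4)/(q + 304) = (277/4 + A)/(304 + q))
B(-702) - l(385, R) = (52 + 13*(-702)) - (277/4 + 1/800)/(304 + 385) = (52 - 9126) - 55401/(689*800) = -9074 - 55401/(689*800) = -9074 - 1*55401/551200 = -9074 - 55401/551200 = -5001644201/551200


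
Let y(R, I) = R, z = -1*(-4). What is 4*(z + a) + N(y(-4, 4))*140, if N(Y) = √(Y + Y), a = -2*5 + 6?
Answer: 280*I*√2 ≈ 395.98*I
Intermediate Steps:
z = 4
a = -4 (a = -10 + 6 = -4)
N(Y) = √2*√Y (N(Y) = √(2*Y) = √2*√Y)
4*(z + a) + N(y(-4, 4))*140 = 4*(4 - 4) + (√2*√(-4))*140 = 4*0 + (√2*(2*I))*140 = 0 + (2*I*√2)*140 = 0 + 280*I*√2 = 280*I*√2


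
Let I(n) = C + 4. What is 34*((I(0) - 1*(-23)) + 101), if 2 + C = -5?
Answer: 4114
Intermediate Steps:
C = -7 (C = -2 - 5 = -7)
I(n) = -3 (I(n) = -7 + 4 = -3)
34*((I(0) - 1*(-23)) + 101) = 34*((-3 - 1*(-23)) + 101) = 34*((-3 + 23) + 101) = 34*(20 + 101) = 34*121 = 4114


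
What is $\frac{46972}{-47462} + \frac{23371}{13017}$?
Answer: $\frac{248899939}{308906427} \approx 0.80575$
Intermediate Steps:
$\frac{46972}{-47462} + \frac{23371}{13017} = 46972 \left(- \frac{1}{47462}\right) + 23371 \cdot \frac{1}{13017} = - \frac{23486}{23731} + \frac{23371}{13017} = \frac{248899939}{308906427}$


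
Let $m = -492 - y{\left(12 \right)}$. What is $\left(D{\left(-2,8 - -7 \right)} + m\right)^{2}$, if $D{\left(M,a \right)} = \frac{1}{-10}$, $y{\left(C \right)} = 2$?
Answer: $\frac{24413481}{100} \approx 2.4413 \cdot 10^{5}$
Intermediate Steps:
$D{\left(M,a \right)} = - \frac{1}{10}$
$m = -494$ ($m = -492 - 2 = -494$)
$\left(D{\left(-2,8 - -7 \right)} + m\right)^{2} = \left(- \frac{1}{10} - 494\right)^{2} = \left(- \frac{4941}{10}\right)^{2} = \frac{24413481}{100}$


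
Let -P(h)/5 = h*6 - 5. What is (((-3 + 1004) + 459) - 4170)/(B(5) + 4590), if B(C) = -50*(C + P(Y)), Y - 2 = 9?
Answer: -271/1959 ≈ -0.13834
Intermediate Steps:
Y = 11 (Y = 2 + 9 = 11)
P(h) = 25 - 30*h (P(h) = -5*(h*6 - 5) = -5*(6*h - 5) = -5*(-5 + 6*h) = 25 - 30*h)
B(C) = 15250 - 50*C (B(C) = -50*(C + (25 - 30*11)) = -50*(C + (25 - 330)) = -50*(C - 305) = -50*(-305 + C) = 15250 - 50*C)
(((-3 + 1004) + 459) - 4170)/(B(5) + 4590) = (((-3 + 1004) + 459) - 4170)/((15250 - 50*5) + 4590) = ((1001 + 459) - 4170)/((15250 - 250) + 4590) = (1460 - 4170)/(15000 + 4590) = -2710/19590 = -2710*1/19590 = -271/1959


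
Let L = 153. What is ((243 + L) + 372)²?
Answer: 589824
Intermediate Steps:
((243 + L) + 372)² = ((243 + 153) + 372)² = (396 + 372)² = 768² = 589824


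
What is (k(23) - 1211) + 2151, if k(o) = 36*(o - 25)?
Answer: 868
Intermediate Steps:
k(o) = -900 + 36*o (k(o) = 36*(-25 + o) = -900 + 36*o)
(k(23) - 1211) + 2151 = ((-900 + 36*23) - 1211) + 2151 = ((-900 + 828) - 1211) + 2151 = (-72 - 1211) + 2151 = -1283 + 2151 = 868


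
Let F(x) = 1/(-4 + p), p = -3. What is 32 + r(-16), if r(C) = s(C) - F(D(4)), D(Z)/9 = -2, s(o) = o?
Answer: 113/7 ≈ 16.143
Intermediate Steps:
D(Z) = -18 (D(Z) = 9*(-2) = -18)
F(x) = -⅐ (F(x) = 1/(-4 - 3) = 1/(-7) = -⅐)
r(C) = ⅐ + C (r(C) = C - 1*(-⅐) = C + ⅐ = ⅐ + C)
32 + r(-16) = 32 + (⅐ - 16) = 32 - 111/7 = 113/7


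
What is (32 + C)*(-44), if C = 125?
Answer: -6908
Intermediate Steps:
(32 + C)*(-44) = (32 + 125)*(-44) = 157*(-44) = -6908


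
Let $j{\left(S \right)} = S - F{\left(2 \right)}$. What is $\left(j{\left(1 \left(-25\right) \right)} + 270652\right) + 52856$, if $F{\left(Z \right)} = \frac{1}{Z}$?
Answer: $\frac{646965}{2} \approx 3.2348 \cdot 10^{5}$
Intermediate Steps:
$j{\left(S \right)} = - \frac{1}{2} + S$ ($j{\left(S \right)} = S - \frac{1}{2} = - \frac{1}{2} + S$)
$\left(j{\left(1 \left(-25\right) \right)} + 270652\right) + 52856 = \left(\left(- \frac{1}{2} + 1 \left(-25\right)\right) + 270652\right) + 52856 = \left(\left(- \frac{1}{2} - 25\right) + 270652\right) + 52856 = \left(- \frac{51}{2} + 270652\right) + 52856 = \frac{541253}{2} + 52856 = \frac{646965}{2}$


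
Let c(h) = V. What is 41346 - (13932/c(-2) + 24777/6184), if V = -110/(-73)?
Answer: 10916563473/340120 ≈ 32096.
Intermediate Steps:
V = 110/73 (V = -110*(-1/73) = 110/73 ≈ 1.5068)
c(h) = 110/73
41346 - (13932/c(-2) + 24777/6184) = 41346 - (13932/(110/73) + 24777/6184) = 41346 - (13932*(73/110) + 24777*(1/6184)) = 41346 - (508518/55 + 24777/6184) = 41346 - 1*3146038047/340120 = 41346 - 3146038047/340120 = 10916563473/340120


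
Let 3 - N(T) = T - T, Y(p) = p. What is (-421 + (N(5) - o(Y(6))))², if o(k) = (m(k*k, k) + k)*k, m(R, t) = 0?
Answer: 206116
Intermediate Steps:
N(T) = 3 (N(T) = 3 - (T - T) = 3 - 1*0 = 3 + 0 = 3)
o(k) = k² (o(k) = (0 + k)*k = k*k = k²)
(-421 + (N(5) - o(Y(6))))² = (-421 + (3 - 1*6²))² = (-421 + (3 - 1*36))² = (-421 + (3 - 36))² = (-421 - 33)² = (-454)² = 206116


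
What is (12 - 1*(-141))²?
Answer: 23409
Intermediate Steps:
(12 - 1*(-141))² = (12 + 141)² = 153² = 23409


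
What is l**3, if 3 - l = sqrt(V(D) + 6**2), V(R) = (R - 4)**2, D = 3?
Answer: (3 - sqrt(37))**3 ≈ -29.297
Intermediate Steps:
V(R) = (-4 + R)**2
l = 3 - sqrt(37) (l = 3 - sqrt((-4 + 3)**2 + 6**2) = 3 - sqrt((-1)**2 + 36) = 3 - sqrt(1 + 36) = 3 - sqrt(37) ≈ -3.0828)
l**3 = (3 - sqrt(37))**3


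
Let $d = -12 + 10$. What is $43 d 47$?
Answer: $-4042$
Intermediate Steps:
$d = -2$
$43 d 47 = 43 \left(-2\right) 47 = \left(-86\right) 47 = -4042$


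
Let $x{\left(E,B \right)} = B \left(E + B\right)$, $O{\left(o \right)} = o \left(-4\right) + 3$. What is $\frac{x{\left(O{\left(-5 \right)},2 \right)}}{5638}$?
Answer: $\frac{25}{2819} \approx 0.0088684$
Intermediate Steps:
$O{\left(o \right)} = 3 - 4 o$ ($O{\left(o \right)} = - 4 o + 3 = 3 - 4 o$)
$x{\left(E,B \right)} = B \left(B + E\right)$
$\frac{x{\left(O{\left(-5 \right)},2 \right)}}{5638} = \frac{2 \left(2 + \left(3 - -20\right)\right)}{5638} = \frac{2 \left(2 + \left(3 + 20\right)\right)}{5638} = \frac{2 \left(2 + 23\right)}{5638} = \frac{2 \cdot 25}{5638} = \frac{1}{5638} \cdot 50 = \frac{25}{2819}$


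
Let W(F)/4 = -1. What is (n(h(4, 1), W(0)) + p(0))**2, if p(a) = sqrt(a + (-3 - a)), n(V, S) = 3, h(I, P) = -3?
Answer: (3 + I*sqrt(3))**2 ≈ 6.0 + 10.392*I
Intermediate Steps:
W(F) = -4 (W(F) = 4*(-1) = -4)
p(a) = I*sqrt(3) (p(a) = sqrt(-3) = I*sqrt(3))
(n(h(4, 1), W(0)) + p(0))**2 = (3 + I*sqrt(3))**2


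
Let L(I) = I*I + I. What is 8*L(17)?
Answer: 2448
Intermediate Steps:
L(I) = I + I**2 (L(I) = I**2 + I = I + I**2)
8*L(17) = 8*(17*(1 + 17)) = 8*(17*18) = 8*306 = 2448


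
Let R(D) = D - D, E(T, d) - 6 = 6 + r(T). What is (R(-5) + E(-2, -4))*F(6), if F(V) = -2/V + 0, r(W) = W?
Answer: -10/3 ≈ -3.3333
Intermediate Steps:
E(T, d) = 12 + T (E(T, d) = 6 + (6 + T) = 12 + T)
R(D) = 0
F(V) = -2/V
(R(-5) + E(-2, -4))*F(6) = (0 + (12 - 2))*(-2/6) = (0 + 10)*(-2*⅙) = 10*(-⅓) = -10/3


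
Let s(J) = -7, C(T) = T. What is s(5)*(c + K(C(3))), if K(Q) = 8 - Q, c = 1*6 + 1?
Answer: -84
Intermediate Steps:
c = 7 (c = 6 + 1 = 7)
s(5)*(c + K(C(3))) = -7*(7 + (8 - 1*3)) = -7*(7 + (8 - 3)) = -7*(7 + 5) = -7*12 = -84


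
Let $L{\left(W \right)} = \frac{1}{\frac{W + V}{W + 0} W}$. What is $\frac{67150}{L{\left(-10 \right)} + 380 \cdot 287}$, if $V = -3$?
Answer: $\frac{872950}{1417779} \approx 0.61572$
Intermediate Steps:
$L{\left(W \right)} = \frac{1}{-3 + W}$ ($L{\left(W \right)} = \frac{1}{\frac{W - 3}{W + 0} W} = \frac{1}{\frac{-3 + W}{W} W} = \frac{W \frac{1}{-3 + W}}{W} = \frac{1}{-3 + W}$)
$\frac{67150}{L{\left(-10 \right)} + 380 \cdot 287} = \frac{67150}{\frac{1}{-3 - 10} + 380 \cdot 287} = \frac{67150}{\frac{1}{-13} + 109060} = \frac{67150}{- \frac{1}{13} + 109060} = \frac{67150}{\frac{1417779}{13}} = 67150 \cdot \frac{13}{1417779} = \frac{872950}{1417779}$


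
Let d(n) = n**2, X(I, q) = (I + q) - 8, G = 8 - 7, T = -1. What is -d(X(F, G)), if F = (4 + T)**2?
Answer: -4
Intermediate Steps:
F = 9 (F = (4 - 1)**2 = 3**2 = 9)
G = 1
X(I, q) = -8 + I + q
-d(X(F, G)) = -(-8 + 9 + 1)**2 = -1*2**2 = -1*4 = -4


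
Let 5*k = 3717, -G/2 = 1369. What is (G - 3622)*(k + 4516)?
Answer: -33449784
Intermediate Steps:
G = -2738 (G = -2*1369 = -2738)
k = 3717/5 (k = (⅕)*3717 = 3717/5 ≈ 743.40)
(G - 3622)*(k + 4516) = (-2738 - 3622)*(3717/5 + 4516) = -6360*26297/5 = -33449784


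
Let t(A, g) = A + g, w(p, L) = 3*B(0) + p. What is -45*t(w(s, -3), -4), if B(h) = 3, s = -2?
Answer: -135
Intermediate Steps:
w(p, L) = 9 + p (w(p, L) = 3*3 + p = 9 + p)
-45*t(w(s, -3), -4) = -45*((9 - 2) - 4) = -45*(7 - 4) = -45*3 = -135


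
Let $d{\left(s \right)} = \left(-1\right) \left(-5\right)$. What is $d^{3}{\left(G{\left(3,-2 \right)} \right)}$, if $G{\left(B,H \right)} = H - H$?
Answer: $125$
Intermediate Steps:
$G{\left(B,H \right)} = 0$
$d{\left(s \right)} = 5$
$d^{3}{\left(G{\left(3,-2 \right)} \right)} = 5^{3} = 125$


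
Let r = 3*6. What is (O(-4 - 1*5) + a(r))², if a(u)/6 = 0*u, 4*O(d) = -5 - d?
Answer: 1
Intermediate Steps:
r = 18
O(d) = -5/4 - d/4 (O(d) = (-5 - d)/4 = -5/4 - d/4)
a(u) = 0 (a(u) = 6*(0*u) = 6*0 = 0)
(O(-4 - 1*5) + a(r))² = ((-5/4 - (-4 - 1*5)/4) + 0)² = ((-5/4 - (-4 - 5)/4) + 0)² = ((-5/4 - ¼*(-9)) + 0)² = ((-5/4 + 9/4) + 0)² = (1 + 0)² = 1² = 1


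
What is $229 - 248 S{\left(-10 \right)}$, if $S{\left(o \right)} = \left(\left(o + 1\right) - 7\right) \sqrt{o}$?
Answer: $229 + 3968 i \sqrt{10} \approx 229.0 + 12548.0 i$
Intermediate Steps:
$S{\left(o \right)} = \sqrt{o} \left(-6 + o\right)$ ($S{\left(o \right)} = \left(\left(1 + o\right) - 7\right) \sqrt{o} = \left(-6 + o\right) \sqrt{o} = \sqrt{o} \left(-6 + o\right)$)
$229 - 248 S{\left(-10 \right)} = 229 - 248 \sqrt{-10} \left(-6 - 10\right) = 229 - 248 i \sqrt{10} \left(-16\right) = 229 - 248 \left(- 16 i \sqrt{10}\right) = 229 + 3968 i \sqrt{10}$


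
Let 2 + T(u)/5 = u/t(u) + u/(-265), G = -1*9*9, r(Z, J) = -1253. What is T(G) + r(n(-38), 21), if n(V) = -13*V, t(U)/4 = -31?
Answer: -8268927/6572 ≈ -1258.2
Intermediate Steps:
t(U) = -124 (t(U) = 4*(-31) = -124)
G = -81 (G = -9*9 = -81)
T(u) = -10 - 389*u/6572 (T(u) = -10 + 5*(u/(-124) + u/(-265)) = -10 + 5*(u*(-1/124) + u*(-1/265)) = -10 + 5*(-u/124 - u/265) = -10 + 5*(-389*u/32860) = -10 - 389*u/6572)
T(G) + r(n(-38), 21) = (-10 - 389/6572*(-81)) - 1253 = (-10 + 31509/6572) - 1253 = -34211/6572 - 1253 = -8268927/6572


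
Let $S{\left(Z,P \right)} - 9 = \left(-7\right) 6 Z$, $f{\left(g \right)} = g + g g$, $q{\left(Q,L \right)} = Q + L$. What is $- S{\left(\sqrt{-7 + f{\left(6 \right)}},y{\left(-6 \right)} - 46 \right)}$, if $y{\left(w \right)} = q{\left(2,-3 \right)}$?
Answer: $-9 + 42 \sqrt{35} \approx 239.48$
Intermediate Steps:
$q{\left(Q,L \right)} = L + Q$
$y{\left(w \right)} = -1$ ($y{\left(w \right)} = -3 + 2 = -1$)
$f{\left(g \right)} = g + g^{2}$
$S{\left(Z,P \right)} = 9 - 42 Z$ ($S{\left(Z,P \right)} = 9 + \left(-7\right) 6 Z = 9 - 42 Z$)
$- S{\left(\sqrt{-7 + f{\left(6 \right)}},y{\left(-6 \right)} - 46 \right)} = - (9 - 42 \sqrt{-7 + 6 \left(1 + 6\right)}) = - (9 - 42 \sqrt{-7 + 6 \cdot 7}) = - (9 - 42 \sqrt{-7 + 42}) = - (9 - 42 \sqrt{35}) = -9 + 42 \sqrt{35}$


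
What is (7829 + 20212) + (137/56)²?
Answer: 87955345/3136 ≈ 28047.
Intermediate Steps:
(7829 + 20212) + (137/56)² = 28041 + (137*(1/56))² = 28041 + (137/56)² = 28041 + 18769/3136 = 87955345/3136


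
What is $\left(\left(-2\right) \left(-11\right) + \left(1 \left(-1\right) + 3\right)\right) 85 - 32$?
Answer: $2008$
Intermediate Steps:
$\left(\left(-2\right) \left(-11\right) + \left(1 \left(-1\right) + 3\right)\right) 85 - 32 = \left(22 + \left(-1 + 3\right)\right) 85 - 32 = \left(22 + 2\right) 85 - 32 = 24 \cdot 85 - 32 = 2040 - 32 = 2008$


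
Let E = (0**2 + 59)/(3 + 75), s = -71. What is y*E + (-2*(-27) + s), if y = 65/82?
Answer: -8069/492 ≈ -16.400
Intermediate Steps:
y = 65/82 (y = 65*(1/82) = 65/82 ≈ 0.79268)
E = 59/78 (E = (0 + 59)/78 = 59*(1/78) = 59/78 ≈ 0.75641)
y*E + (-2*(-27) + s) = (65/82)*(59/78) + (-2*(-27) - 71) = 295/492 + (54 - 71) = 295/492 - 17 = -8069/492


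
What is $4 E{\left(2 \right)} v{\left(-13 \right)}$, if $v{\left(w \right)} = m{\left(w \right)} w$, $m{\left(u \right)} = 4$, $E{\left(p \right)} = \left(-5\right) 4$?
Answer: $4160$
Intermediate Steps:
$E{\left(p \right)} = -20$
$v{\left(w \right)} = 4 w$
$4 E{\left(2 \right)} v{\left(-13 \right)} = 4 \left(-20\right) 4 \left(-13\right) = \left(-80\right) \left(-52\right) = 4160$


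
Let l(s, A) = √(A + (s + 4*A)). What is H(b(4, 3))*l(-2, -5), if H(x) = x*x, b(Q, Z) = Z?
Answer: 27*I*√3 ≈ 46.765*I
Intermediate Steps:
H(x) = x²
l(s, A) = √(s + 5*A)
H(b(4, 3))*l(-2, -5) = 3²*√(-2 + 5*(-5)) = 9*√(-2 - 25) = 9*√(-27) = 9*(3*I*√3) = 27*I*√3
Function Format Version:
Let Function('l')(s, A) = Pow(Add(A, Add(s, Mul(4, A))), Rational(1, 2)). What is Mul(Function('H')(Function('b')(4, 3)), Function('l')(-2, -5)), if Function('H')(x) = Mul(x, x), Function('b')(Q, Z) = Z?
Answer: Mul(27, I, Pow(3, Rational(1, 2))) ≈ Mul(46.765, I)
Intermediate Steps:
Function('H')(x) = Pow(x, 2)
Function('l')(s, A) = Pow(Add(s, Mul(5, A)), Rational(1, 2))
Mul(Function('H')(Function('b')(4, 3)), Function('l')(-2, -5)) = Mul(Pow(3, 2), Pow(Add(-2, Mul(5, -5)), Rational(1, 2))) = Mul(9, Pow(Add(-2, -25), Rational(1, 2))) = Mul(9, Pow(-27, Rational(1, 2))) = Mul(9, Mul(3, I, Pow(3, Rational(1, 2)))) = Mul(27, I, Pow(3, Rational(1, 2)))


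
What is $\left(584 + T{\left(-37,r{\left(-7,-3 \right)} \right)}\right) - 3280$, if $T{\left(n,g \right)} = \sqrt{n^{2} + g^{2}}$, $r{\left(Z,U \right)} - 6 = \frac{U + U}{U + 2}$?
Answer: $-2696 + \sqrt{1513} \approx -2657.1$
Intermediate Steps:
$r{\left(Z,U \right)} = 6 + \frac{2 U}{2 + U}$ ($r{\left(Z,U \right)} = 6 + \frac{U + U}{U + 2} = 6 + \frac{2 U}{2 + U}$)
$T{\left(n,g \right)} = \sqrt{g^{2} + n^{2}}$
$\left(584 + T{\left(-37,r{\left(-7,-3 \right)} \right)}\right) - 3280 = \left(584 + \sqrt{\left(\frac{4 \left(3 + 2 \left(-3\right)\right)}{2 - 3}\right)^{2} + \left(-37\right)^{2}}\right) - 3280 = \left(584 + \sqrt{\left(\frac{4 \left(3 - 6\right)}{-1}\right)^{2} + 1369}\right) - 3280 = \left(584 + \sqrt{\left(4 \left(-1\right) \left(-3\right)\right)^{2} + 1369}\right) - 3280 = \left(584 + \sqrt{12^{2} + 1369}\right) - 3280 = \left(584 + \sqrt{144 + 1369}\right) - 3280 = \left(584 + \sqrt{1513}\right) - 3280 = -2696 + \sqrt{1513}$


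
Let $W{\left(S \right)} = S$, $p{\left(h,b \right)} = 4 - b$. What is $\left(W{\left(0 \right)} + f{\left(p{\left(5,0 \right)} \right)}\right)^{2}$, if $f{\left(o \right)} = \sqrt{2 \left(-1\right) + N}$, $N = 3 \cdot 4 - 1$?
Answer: $9$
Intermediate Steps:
$N = 11$ ($N = 12 - 1 = 11$)
$f{\left(o \right)} = 3$ ($f{\left(o \right)} = \sqrt{2 \left(-1\right) + 11} = \sqrt{-2 + 11} = \sqrt{9} = 3$)
$\left(W{\left(0 \right)} + f{\left(p{\left(5,0 \right)} \right)}\right)^{2} = \left(0 + 3\right)^{2} = 3^{2} = 9$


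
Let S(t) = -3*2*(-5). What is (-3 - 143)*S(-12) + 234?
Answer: -4146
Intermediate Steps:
S(t) = 30 (S(t) = -6*(-5) = 30)
(-3 - 143)*S(-12) + 234 = (-3 - 143)*30 + 234 = -146*30 + 234 = -4380 + 234 = -4146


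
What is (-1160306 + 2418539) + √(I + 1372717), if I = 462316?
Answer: 1258233 + √1835033 ≈ 1.2596e+6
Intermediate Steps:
(-1160306 + 2418539) + √(I + 1372717) = (-1160306 + 2418539) + √(462316 + 1372717) = 1258233 + √1835033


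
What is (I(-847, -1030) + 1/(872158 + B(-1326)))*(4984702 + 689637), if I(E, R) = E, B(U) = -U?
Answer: -4198108339359033/873484 ≈ -4.8062e+9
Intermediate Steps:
(I(-847, -1030) + 1/(872158 + B(-1326)))*(4984702 + 689637) = (-847 + 1/(872158 - 1*(-1326)))*(4984702 + 689637) = (-847 + 1/(872158 + 1326))*5674339 = (-847 + 1/873484)*5674339 = -739840947/873484*5674339 = -4198108339359033/873484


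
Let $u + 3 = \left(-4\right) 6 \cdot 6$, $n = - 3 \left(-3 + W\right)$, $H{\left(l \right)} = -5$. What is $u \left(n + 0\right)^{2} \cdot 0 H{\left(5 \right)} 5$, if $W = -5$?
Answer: $0$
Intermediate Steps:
$n = 24$ ($n = - 3 \left(-3 - 5\right) = \left(-3\right) \left(-8\right) = 24$)
$u = -147$ ($u = -3 + \left(-4\right) 6 \cdot 6 = -3 - 144 = -147$)
$u \left(n + 0\right)^{2} \cdot 0 H{\left(5 \right)} 5 = - 147 \left(24 + 0\right)^{2} \cdot 0 \left(-5\right) 5 = - 147 \cdot 24^{2} \cdot 0 \cdot 5 = \left(-147\right) 576 \cdot 0 = \left(-84672\right) 0 = 0$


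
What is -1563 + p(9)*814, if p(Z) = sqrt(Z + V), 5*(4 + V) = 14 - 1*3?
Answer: -1563 + 4884*sqrt(5)/5 ≈ 621.19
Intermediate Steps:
V = -9/5 (V = -4 + (14 - 1*3)/5 = -4 + (14 - 3)/5 = -4 + (1/5)*11 = -4 + 11/5 = -9/5 ≈ -1.8000)
p(Z) = sqrt(-9/5 + Z) (p(Z) = sqrt(Z - 9/5) = sqrt(-9/5 + Z))
-1563 + p(9)*814 = -1563 + (sqrt(-45 + 25*9)/5)*814 = -1563 + (sqrt(-45 + 225)/5)*814 = -1563 + (sqrt(180)/5)*814 = -1563 + ((6*sqrt(5))/5)*814 = -1563 + (6*sqrt(5)/5)*814 = -1563 + 4884*sqrt(5)/5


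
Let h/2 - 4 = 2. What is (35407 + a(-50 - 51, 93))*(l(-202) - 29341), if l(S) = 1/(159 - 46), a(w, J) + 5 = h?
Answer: -117416250248/113 ≈ -1.0391e+9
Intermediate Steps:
h = 12 (h = 8 + 2*2 = 8 + 4 = 12)
a(w, J) = 7 (a(w, J) = -5 + 12 = 7)
l(S) = 1/113
(35407 + a(-50 - 51, 93))*(l(-202) - 29341) = (35407 + 7)*(1/113 - 29341) = 35414*(-3315532/113) = -117416250248/113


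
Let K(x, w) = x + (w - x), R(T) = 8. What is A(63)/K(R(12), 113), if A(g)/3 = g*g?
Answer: 11907/113 ≈ 105.37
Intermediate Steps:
K(x, w) = w
A(g) = 3*g² (A(g) = 3*(g*g) = 3*g²)
A(63)/K(R(12), 113) = (3*63²)/113 = (3*3969)*(1/113) = 11907*(1/113) = 11907/113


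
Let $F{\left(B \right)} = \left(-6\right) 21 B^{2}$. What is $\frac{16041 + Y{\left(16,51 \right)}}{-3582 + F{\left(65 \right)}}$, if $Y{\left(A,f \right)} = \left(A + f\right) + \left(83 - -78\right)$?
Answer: $- \frac{5423}{178644} \approx -0.030356$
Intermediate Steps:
$Y{\left(A,f \right)} = 161 + A + f$ ($Y{\left(A,f \right)} = \left(A + f\right) + \left(83 + 78\right) = \left(A + f\right) + 161 = 161 + A + f$)
$F{\left(B \right)} = - 126 B^{2}$
$\frac{16041 + Y{\left(16,51 \right)}}{-3582 + F{\left(65 \right)}} = \frac{16041 + \left(161 + 16 + 51\right)}{-3582 - 126 \cdot 65^{2}} = \frac{16041 + 228}{-3582 - 532350} = \frac{16269}{-3582 - 532350} = \frac{16269}{-535932} = 16269 \left(- \frac{1}{535932}\right) = - \frac{5423}{178644}$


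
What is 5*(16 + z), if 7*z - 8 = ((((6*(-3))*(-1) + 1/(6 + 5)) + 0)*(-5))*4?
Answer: -1900/11 ≈ -172.73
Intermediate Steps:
z = -556/11 (z = 8/7 + (((((6*(-3))*(-1) + 1/(6 + 5)) + 0)*(-5))*4)/7 = 8/7 + ((((-18*(-1) + 1/11) + 0)*(-5))*4)/7 = 8/7 + ((((18 + 1/11) + 0)*(-5))*4)/7 = 8/7 + (((199/11 + 0)*(-5))*4)/7 = 8/7 + (((199/11)*(-5))*4)/7 = 8/7 + (-995/11*4)/7 = 8/7 + (1/7)*(-3980/11) = 8/7 - 3980/77 = -556/11 ≈ -50.545)
5*(16 + z) = 5*(16 - 556/11) = 5*(-380/11) = -1900/11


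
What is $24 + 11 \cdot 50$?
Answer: $574$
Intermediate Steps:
$24 + 11 \cdot 50 = 24 + 550 = 574$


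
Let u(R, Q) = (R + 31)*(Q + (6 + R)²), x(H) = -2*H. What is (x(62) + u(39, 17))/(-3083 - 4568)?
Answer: -142816/7651 ≈ -18.666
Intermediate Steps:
u(R, Q) = (31 + R)*(Q + (6 + R)²)
(x(62) + u(39, 17))/(-3083 - 4568) = (-2*62 + (31*17 + 31*(6 + 39)² + 17*39 + 39*(6 + 39)²))/(-3083 - 4568) = (-124 + (527 + 31*45² + 663 + 39*45²))/(-7651) = (-124 + (527 + 31*2025 + 663 + 39*2025))*(-1/7651) = (-124 + (527 + 62775 + 663 + 78975))*(-1/7651) = (-124 + 142940)*(-1/7651) = 142816*(-1/7651) = -142816/7651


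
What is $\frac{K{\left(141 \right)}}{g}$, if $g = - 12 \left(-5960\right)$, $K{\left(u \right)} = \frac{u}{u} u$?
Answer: $\frac{47}{23840} \approx 0.0019715$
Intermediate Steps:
$K{\left(u \right)} = u$ ($K{\left(u \right)} = 1 u = u$)
$g = 71520$ ($g = \left(-1\right) \left(-71520\right) = 71520$)
$\frac{K{\left(141 \right)}}{g} = \frac{141}{71520} = 141 \cdot \frac{1}{71520} = \frac{47}{23840}$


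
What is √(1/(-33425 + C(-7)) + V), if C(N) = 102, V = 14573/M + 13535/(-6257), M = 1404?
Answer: √115730615584427369955/3753036198 ≈ 2.8664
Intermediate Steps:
V = 5552317/675756 (V = 14573/1404 + 13535/(-6257) = 14573*(1/1404) + 13535*(-1/6257) = 1121/108 - 13535/6257 = 5552317/675756 ≈ 8.2164)
√(1/(-33425 + C(-7)) + V) = √(1/(-33425 + 102) + 5552317/675756) = √(1/(-33323) + 5552317/675756) = √(-1/33323 + 5552317/675756) = √(185019183635/22518217188) = √115730615584427369955/3753036198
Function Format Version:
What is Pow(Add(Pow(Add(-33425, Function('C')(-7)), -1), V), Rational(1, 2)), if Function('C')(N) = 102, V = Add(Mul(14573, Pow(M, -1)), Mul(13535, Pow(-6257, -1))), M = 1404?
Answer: Mul(Rational(1, 3753036198), Pow(115730615584427369955, Rational(1, 2))) ≈ 2.8664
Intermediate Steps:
V = Rational(5552317, 675756) (V = Add(Mul(14573, Pow(1404, -1)), Mul(13535, Pow(-6257, -1))) = Add(Mul(14573, Rational(1, 1404)), Mul(13535, Rational(-1, 6257))) = Add(Rational(1121, 108), Rational(-13535, 6257)) = Rational(5552317, 675756) ≈ 8.2164)
Pow(Add(Pow(Add(-33425, Function('C')(-7)), -1), V), Rational(1, 2)) = Pow(Add(Pow(Add(-33425, 102), -1), Rational(5552317, 675756)), Rational(1, 2)) = Pow(Add(Pow(-33323, -1), Rational(5552317, 675756)), Rational(1, 2)) = Pow(Add(Rational(-1, 33323), Rational(5552317, 675756)), Rational(1, 2)) = Pow(Rational(185019183635, 22518217188), Rational(1, 2)) = Mul(Rational(1, 3753036198), Pow(115730615584427369955, Rational(1, 2)))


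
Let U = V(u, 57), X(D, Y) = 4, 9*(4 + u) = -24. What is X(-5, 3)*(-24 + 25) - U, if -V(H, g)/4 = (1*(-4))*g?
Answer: -908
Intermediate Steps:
u = -20/3 (u = -4 + (⅑)*(-24) = -4 - 8/3 = -20/3 ≈ -6.6667)
V(H, g) = 16*g (V(H, g) = -4*1*(-4)*g = -(-16)*g = 16*g)
U = 912 (U = 16*57 = 912)
X(-5, 3)*(-24 + 25) - U = 4*(-24 + 25) - 1*912 = 4*1 - 912 = 4 - 912 = -908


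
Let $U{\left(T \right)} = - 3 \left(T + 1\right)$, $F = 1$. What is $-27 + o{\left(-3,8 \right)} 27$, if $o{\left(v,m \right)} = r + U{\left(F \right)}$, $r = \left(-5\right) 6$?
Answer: $-999$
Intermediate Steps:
$U{\left(T \right)} = -3 - 3 T$ ($U{\left(T \right)} = - 3 \left(1 + T\right) = -3 - 3 T$)
$r = -30$
$o{\left(v,m \right)} = -36$ ($o{\left(v,m \right)} = -30 - 6 = -36$)
$-27 + o{\left(-3,8 \right)} 27 = -27 - 972 = -999$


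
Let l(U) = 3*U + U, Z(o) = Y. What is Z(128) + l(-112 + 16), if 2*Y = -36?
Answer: -402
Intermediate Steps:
Y = -18 (Y = (½)*(-36) = -18)
Z(o) = -18
l(U) = 4*U
Z(128) + l(-112 + 16) = -18 + 4*(-112 + 16) = -18 + 4*(-96) = -18 - 384 = -402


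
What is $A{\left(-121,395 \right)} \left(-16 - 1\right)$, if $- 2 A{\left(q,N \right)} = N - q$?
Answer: $4386$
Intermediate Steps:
$A{\left(q,N \right)} = \frac{q}{2} - \frac{N}{2}$ ($A{\left(q,N \right)} = - \frac{N - q}{2} = \frac{q}{2} - \frac{N}{2}$)
$A{\left(-121,395 \right)} \left(-16 - 1\right) = \left(\frac{1}{2} \left(-121\right) - \frac{395}{2}\right) \left(-16 - 1\right) = \left(- \frac{121}{2} - \frac{395}{2}\right) \left(-16 - 1\right) = \left(-258\right) \left(-17\right) = 4386$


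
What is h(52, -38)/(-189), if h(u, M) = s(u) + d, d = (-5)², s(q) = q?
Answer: -11/27 ≈ -0.40741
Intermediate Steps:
d = 25
h(u, M) = 25 + u (h(u, M) = u + 25 = 25 + u)
h(52, -38)/(-189) = (25 + 52)/(-189) = 77*(-1/189) = -11/27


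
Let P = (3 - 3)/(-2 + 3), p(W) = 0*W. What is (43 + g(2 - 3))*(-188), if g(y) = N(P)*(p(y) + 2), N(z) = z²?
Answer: -8084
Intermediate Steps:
p(W) = 0
P = 0 (P = 0/1 = 0*1 = 0)
g(y) = 0 (g(y) = 0²*(0 + 2) = 0*2 = 0)
(43 + g(2 - 3))*(-188) = (43 + 0)*(-188) = 43*(-188) = -8084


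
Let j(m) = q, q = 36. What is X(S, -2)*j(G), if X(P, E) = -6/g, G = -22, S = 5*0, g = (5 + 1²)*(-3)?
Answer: 12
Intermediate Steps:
g = -18 (g = (5 + 1)*(-3) = 6*(-3) = -18)
S = 0
X(P, E) = ⅓ (X(P, E) = -6/(-18) = -6*(-1/18) = ⅓)
j(m) = 36
X(S, -2)*j(G) = (⅓)*36 = 12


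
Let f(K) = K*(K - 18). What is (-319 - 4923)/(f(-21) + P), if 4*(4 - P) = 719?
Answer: -20968/2573 ≈ -8.1492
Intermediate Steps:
P = -703/4 (P = 4 - ¼*719 = 4 - 719/4 = -703/4 ≈ -175.75)
f(K) = K*(-18 + K)
(-319 - 4923)/(f(-21) + P) = (-319 - 4923)/(-21*(-18 - 21) - 703/4) = -5242/(-21*(-39) - 703/4) = -5242/(819 - 703/4) = -5242/2573/4 = -5242*4/2573 = -20968/2573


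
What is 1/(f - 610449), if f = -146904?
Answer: -1/757353 ≈ -1.3204e-6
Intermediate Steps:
1/(f - 610449) = 1/(-146904 - 610449) = 1/(-757353) = -1/757353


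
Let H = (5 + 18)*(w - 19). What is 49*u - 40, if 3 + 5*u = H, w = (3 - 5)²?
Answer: -17252/5 ≈ -3450.4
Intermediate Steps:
w = 4 (w = (-2)² = 4)
H = -345 (H = (5 + 18)*(4 - 19) = 23*(-15) = -345)
u = -348/5 (u = -⅗ + (⅕)*(-345) = -⅗ - 69 = -348/5 ≈ -69.600)
49*u - 40 = 49*(-348/5) - 40 = -17052/5 - 40 = -17252/5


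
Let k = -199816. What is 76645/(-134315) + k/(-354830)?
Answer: -35765931/4765899145 ≈ -0.0075046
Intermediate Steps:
76645/(-134315) + k/(-354830) = 76645/(-134315) - 199816/(-354830) = 76645*(-1/134315) - 199816*(-1/354830) = -15329/26863 + 99908/177415 = -35765931/4765899145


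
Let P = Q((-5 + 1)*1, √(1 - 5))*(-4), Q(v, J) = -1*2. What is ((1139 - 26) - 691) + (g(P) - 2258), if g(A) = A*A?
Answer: -1772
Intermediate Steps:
Q(v, J) = -2
P = 8 (P = -2*(-4) = 8)
g(A) = A²
((1139 - 26) - 691) + (g(P) - 2258) = ((1139 - 26) - 691) + (8² - 2258) = (1113 - 691) + (64 - 2258) = 422 - 2194 = -1772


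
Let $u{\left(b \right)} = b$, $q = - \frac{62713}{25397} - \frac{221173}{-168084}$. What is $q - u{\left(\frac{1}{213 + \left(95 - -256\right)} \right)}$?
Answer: $- \frac{57945008174}{50158744839} \approx -1.1552$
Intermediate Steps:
$q = - \frac{4923921211}{4268829348}$ ($q = \left(-62713\right) \frac{1}{25397} - - \frac{221173}{168084} = - \frac{62713}{25397} + \frac{221173}{168084} = - \frac{4923921211}{4268829348} \approx -1.1535$)
$q - u{\left(\frac{1}{213 + \left(95 - -256\right)} \right)} = - \frac{4923921211}{4268829348} - \frac{1}{213 + \left(95 - -256\right)} = - \frac{4923921211}{4268829348} - \frac{1}{213 + \left(95 + 256\right)} = - \frac{4923921211}{4268829348} - \frac{1}{213 + 351} = - \frac{4923921211}{4268829348} - \frac{1}{564} = - \frac{57945008174}{50158744839}$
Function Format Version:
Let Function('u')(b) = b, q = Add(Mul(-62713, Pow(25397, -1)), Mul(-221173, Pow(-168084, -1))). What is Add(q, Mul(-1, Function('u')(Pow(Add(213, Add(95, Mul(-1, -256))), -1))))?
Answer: Rational(-57945008174, 50158744839) ≈ -1.1552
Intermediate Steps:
q = Rational(-4923921211, 4268829348) (q = Add(Mul(-62713, Rational(1, 25397)), Mul(-221173, Rational(-1, 168084))) = Add(Rational(-62713, 25397), Rational(221173, 168084)) = Rational(-4923921211, 4268829348) ≈ -1.1535)
Add(q, Mul(-1, Function('u')(Pow(Add(213, Add(95, Mul(-1, -256))), -1)))) = Add(Rational(-4923921211, 4268829348), Mul(-1, Pow(Add(213, Add(95, Mul(-1, -256))), -1))) = Add(Rational(-4923921211, 4268829348), Mul(-1, Pow(Add(213, Add(95, 256)), -1))) = Add(Rational(-4923921211, 4268829348), Mul(-1, Pow(Add(213, 351), -1))) = Add(Rational(-4923921211, 4268829348), Mul(-1, Pow(564, -1))) = Add(Rational(-4923921211, 4268829348), Mul(-1, Rational(1, 564))) = Add(Rational(-4923921211, 4268829348), Rational(-1, 564)) = Rational(-57945008174, 50158744839)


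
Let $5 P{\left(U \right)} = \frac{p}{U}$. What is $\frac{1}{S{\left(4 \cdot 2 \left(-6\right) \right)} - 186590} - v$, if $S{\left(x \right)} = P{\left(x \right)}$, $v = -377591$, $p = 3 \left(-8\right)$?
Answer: $\frac{704546669299}{1865899} \approx 3.7759 \cdot 10^{5}$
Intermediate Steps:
$p = -24$
$P{\left(U \right)} = - \frac{24}{5 U}$ ($P{\left(U \right)} = \frac{\left(-24\right) \frac{1}{U}}{5} = - \frac{24}{5 U}$)
$S{\left(x \right)} = - \frac{24}{5 x}$
$\frac{1}{S{\left(4 \cdot 2 \left(-6\right) \right)} - 186590} - v = \frac{1}{- \frac{24}{5 \cdot 4 \cdot 2 \left(-6\right)} - 186590} - -377591 = \frac{1}{- \frac{24}{5 \cdot 8 \left(-6\right)} - 186590} + 377591 = \frac{1}{- \frac{24}{5 \left(-48\right)} - 186590} + 377591 = \frac{1}{\left(- \frac{24}{5}\right) \left(- \frac{1}{48}\right) - 186590} + 377591 = \frac{1}{\frac{1}{10} - 186590} + 377591 = \frac{1}{- \frac{1865899}{10}} + 377591 = - \frac{10}{1865899} + 377591 = \frac{704546669299}{1865899}$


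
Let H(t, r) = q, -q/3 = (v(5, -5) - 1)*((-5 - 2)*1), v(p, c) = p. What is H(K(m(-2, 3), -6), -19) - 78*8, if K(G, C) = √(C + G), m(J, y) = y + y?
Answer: -540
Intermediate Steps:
m(J, y) = 2*y
q = 84 (q = -3*(5 - 1)*(-5 - 2)*1 = -12*(-7*1) = -12*(-7) = -3*(-28) = 84)
H(t, r) = 84
H(K(m(-2, 3), -6), -19) - 78*8 = 84 - 78*8 = 84 - 1*624 = 84 - 624 = -540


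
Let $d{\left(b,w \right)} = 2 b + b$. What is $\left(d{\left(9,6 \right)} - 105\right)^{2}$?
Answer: $6084$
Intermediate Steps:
$d{\left(b,w \right)} = 3 b$
$\left(d{\left(9,6 \right)} - 105\right)^{2} = \left(3 \cdot 9 - 105\right)^{2} = \left(27 - 105\right)^{2} = \left(-78\right)^{2} = 6084$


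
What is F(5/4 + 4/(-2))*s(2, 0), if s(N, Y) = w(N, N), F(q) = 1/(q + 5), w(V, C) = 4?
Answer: 16/17 ≈ 0.94118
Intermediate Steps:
F(q) = 1/(5 + q)
s(N, Y) = 4
F(5/4 + 4/(-2))*s(2, 0) = 4/(5 + (5/4 + 4/(-2))) = 4/(5 + (5*(1/4) + 4*(-1/2))) = 4/(5 + (5/4 - 2)) = 4/(5 - 3/4) = 4/(17/4) = (4/17)*4 = 16/17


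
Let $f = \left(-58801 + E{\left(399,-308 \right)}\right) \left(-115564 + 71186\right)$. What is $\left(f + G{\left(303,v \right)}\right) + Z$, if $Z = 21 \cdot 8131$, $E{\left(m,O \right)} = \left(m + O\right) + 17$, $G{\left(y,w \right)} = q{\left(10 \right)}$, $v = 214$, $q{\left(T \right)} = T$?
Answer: $2604848715$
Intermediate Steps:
$G{\left(y,w \right)} = 10$
$E{\left(m,O \right)} = 17 + O + m$ ($E{\left(m,O \right)} = \left(O + m\right) + 17 = 17 + O + m$)
$Z = 170751$
$f = 2604677954$ ($f = \left(-58801 + \left(17 - 308 + 399\right)\right) \left(-115564 + 71186\right) = \left(-58801 + 108\right) \left(-44378\right) = \left(-58693\right) \left(-44378\right) = 2604677954$)
$\left(f + G{\left(303,v \right)}\right) + Z = \left(2604677954 + 10\right) + 170751 = 2604677964 + 170751 = 2604848715$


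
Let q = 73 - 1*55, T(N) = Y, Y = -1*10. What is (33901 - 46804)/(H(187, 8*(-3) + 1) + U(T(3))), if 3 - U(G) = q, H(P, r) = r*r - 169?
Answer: -187/5 ≈ -37.400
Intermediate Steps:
Y = -10
T(N) = -10
H(P, r) = -169 + r**2 (H(P, r) = r**2 - 169 = -169 + r**2)
q = 18 (q = 73 - 55 = 18)
U(G) = -15 (U(G) = 3 - 1*18 = 3 - 18 = -15)
(33901 - 46804)/(H(187, 8*(-3) + 1) + U(T(3))) = (33901 - 46804)/((-169 + (8*(-3) + 1)**2) - 15) = -12903/((-169 + (-24 + 1)**2) - 15) = -12903/((-169 + (-23)**2) - 15) = -12903/((-169 + 529) - 15) = -12903/(360 - 15) = -12903/345 = -12903*1/345 = -187/5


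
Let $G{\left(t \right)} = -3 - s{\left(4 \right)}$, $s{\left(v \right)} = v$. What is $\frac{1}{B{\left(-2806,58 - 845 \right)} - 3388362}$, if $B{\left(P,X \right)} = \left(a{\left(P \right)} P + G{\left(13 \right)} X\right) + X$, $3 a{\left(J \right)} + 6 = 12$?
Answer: $- \frac{1}{3389252} \approx -2.9505 \cdot 10^{-7}$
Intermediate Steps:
$G{\left(t \right)} = -7$ ($G{\left(t \right)} = -3 - 4 = -7$)
$a{\left(J \right)} = 2$ ($a{\left(J \right)} = -2 + \frac{1}{3} \cdot 12 = -2 + 4 = 2$)
$B{\left(P,X \right)} = - 6 X + 2 P$ ($B{\left(P,X \right)} = \left(2 P - 7 X\right) + X = \left(- 7 X + 2 P\right) + X = - 6 X + 2 P$)
$\frac{1}{B{\left(-2806,58 - 845 \right)} - 3388362} = \frac{1}{\left(- 6 \left(58 - 845\right) + 2 \left(-2806\right)\right) - 3388362} = \frac{1}{\left(\left(-6\right) \left(-787\right) - 5612\right) - 3388362} = \frac{1}{\left(4722 - 5612\right) - 3388362} = \frac{1}{-890 - 3388362} = \frac{1}{-3389252} = - \frac{1}{3389252}$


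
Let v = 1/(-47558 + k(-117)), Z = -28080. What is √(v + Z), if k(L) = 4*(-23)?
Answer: I*√2550250873906/9530 ≈ 167.57*I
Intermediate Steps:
k(L) = -92
v = -1/47650 (v = 1/(-47558 - 92) = 1/(-47650) = -1/47650 ≈ -2.0986e-5)
√(v + Z) = √(-1/47650 - 28080) = √(-1338012001/47650) = I*√2550250873906/9530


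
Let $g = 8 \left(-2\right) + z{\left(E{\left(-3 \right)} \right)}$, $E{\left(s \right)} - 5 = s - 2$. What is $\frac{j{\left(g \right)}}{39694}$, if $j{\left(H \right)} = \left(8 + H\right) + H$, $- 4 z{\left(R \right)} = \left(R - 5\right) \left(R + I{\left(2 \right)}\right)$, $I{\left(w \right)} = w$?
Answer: $- \frac{19}{39694} \approx -0.00047866$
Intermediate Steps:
$E{\left(s \right)} = 3 + s$ ($E{\left(s \right)} = 5 + \left(s - 2\right) = 5 + \left(-2 + s\right) = 3 + s$)
$z{\left(R \right)} = - \frac{\left(-5 + R\right) \left(2 + R\right)}{4}$ ($z{\left(R \right)} = - \frac{\left(R - 5\right) \left(R + 2\right)}{4} = - \frac{\left(-5 + R\right) \left(2 + R\right)}{4}$)
$g = - \frac{27}{2}$ ($g = 8 \left(-2\right) + \left(\frac{5}{2} - \frac{\left(3 - 3\right)^{2}}{4} + \frac{3 \left(3 - 3\right)}{4}\right) = -16 + \left(\frac{5}{2} - \frac{0^{2}}{4} + \frac{3}{4} \cdot 0\right) = -16 + \left(\frac{5}{2} - 0 + 0\right) = -16 + \left(\frac{5}{2} + 0 + 0\right) = -16 + \frac{5}{2} = - \frac{27}{2} \approx -13.5$)
$j{\left(H \right)} = 8 + 2 H$
$\frac{j{\left(g \right)}}{39694} = \frac{8 + 2 \left(- \frac{27}{2}\right)}{39694} = \left(8 - 27\right) \frac{1}{39694} = \left(-19\right) \frac{1}{39694} = - \frac{19}{39694}$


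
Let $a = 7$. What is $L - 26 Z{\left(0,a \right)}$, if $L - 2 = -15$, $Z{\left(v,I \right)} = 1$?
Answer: $-39$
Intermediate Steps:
$L = -13$ ($L = 2 - 15 = -13$)
$L - 26 Z{\left(0,a \right)} = -13 - 26 = -39$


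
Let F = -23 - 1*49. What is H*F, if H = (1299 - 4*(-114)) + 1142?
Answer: -208584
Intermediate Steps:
F = -72 (F = -23 - 49 = -72)
H = 2897 (H = (1299 - 1*(-456)) + 1142 = (1299 + 456) + 1142 = 1755 + 1142 = 2897)
H*F = 2897*(-72) = -208584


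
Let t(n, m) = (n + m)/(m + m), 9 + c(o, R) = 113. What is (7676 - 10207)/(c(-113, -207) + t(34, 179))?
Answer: -906098/37445 ≈ -24.198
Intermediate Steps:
c(o, R) = 104 (c(o, R) = -9 + 113 = 104)
t(n, m) = (m + n)/(2*m) (t(n, m) = (m + n)/((2*m)) = (m + n)*(1/(2*m)) = (m + n)/(2*m))
(7676 - 10207)/(c(-113, -207) + t(34, 179)) = (7676 - 10207)/(104 + (½)*(179 + 34)/179) = -2531/(104 + (½)*(1/179)*213) = -2531/(104 + 213/358) = -2531/37445/358 = -2531*358/37445 = -906098/37445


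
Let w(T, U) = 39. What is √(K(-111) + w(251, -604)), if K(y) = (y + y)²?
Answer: √49323 ≈ 222.09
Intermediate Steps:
K(y) = 4*y² (K(y) = (2*y)² = 4*y²)
√(K(-111) + w(251, -604)) = √(4*(-111)² + 39) = √(4*12321 + 39) = √(49284 + 39) = √49323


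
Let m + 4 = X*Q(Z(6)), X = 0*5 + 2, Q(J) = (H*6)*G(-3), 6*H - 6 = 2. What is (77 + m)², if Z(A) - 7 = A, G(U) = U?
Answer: 625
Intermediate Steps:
H = 4/3 (H = 1 + (⅙)*2 = 1 + ⅓ = 4/3 ≈ 1.3333)
Z(A) = 7 + A
Q(J) = -24 (Q(J) = ((4/3)*6)*(-3) = 8*(-3) = -24)
X = 2 (X = 0 + 2 = 2)
m = -52 (m = -4 + 2*(-24) = -4 - 48 = -52)
(77 + m)² = (77 - 52)² = 25² = 625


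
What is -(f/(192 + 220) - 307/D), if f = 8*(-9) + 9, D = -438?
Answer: -49445/90228 ≈ -0.54800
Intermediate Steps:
f = -63 (f = -72 + 9 = -63)
-(f/(192 + 220) - 307/D) = -(-63/(192 + 220) - 307/(-438)) = -(-63/412 - 307*(-1/438)) = -(-63*1/412 + 307/438) = -(-63/412 + 307/438) = -1*49445/90228 = -49445/90228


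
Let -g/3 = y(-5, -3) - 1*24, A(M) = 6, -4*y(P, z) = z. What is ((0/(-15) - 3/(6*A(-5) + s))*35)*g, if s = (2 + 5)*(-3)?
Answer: -1953/4 ≈ -488.25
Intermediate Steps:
y(P, z) = -z/4
s = -21 (s = 7*(-3) = -21)
g = 279/4 (g = -3*(-1/4*(-3) - 1*24) = -3*(3/4 - 24) = -3*(-93/4) = 279/4 ≈ 69.750)
((0/(-15) - 3/(6*A(-5) + s))*35)*g = ((0/(-15) - 3/(6*6 - 21))*35)*(279/4) = ((0*(-1/15) - 3/(36 - 21))*35)*(279/4) = ((0 - 3/15)*35)*(279/4) = ((0 - 3*1/15)*35)*(279/4) = ((0 - 1/5)*35)*(279/4) = -1/5*35*(279/4) = -7*279/4 = -1953/4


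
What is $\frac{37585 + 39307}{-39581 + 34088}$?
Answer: $- \frac{76892}{5493} \approx -13.998$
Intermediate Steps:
$\frac{37585 + 39307}{-39581 + 34088} = \frac{76892}{-5493} = 76892 \left(- \frac{1}{5493}\right) = - \frac{76892}{5493}$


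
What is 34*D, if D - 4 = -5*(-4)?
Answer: 816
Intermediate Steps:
D = 24 (D = 4 - 5*(-4) = 4 + 20 = 24)
34*D = 34*24 = 816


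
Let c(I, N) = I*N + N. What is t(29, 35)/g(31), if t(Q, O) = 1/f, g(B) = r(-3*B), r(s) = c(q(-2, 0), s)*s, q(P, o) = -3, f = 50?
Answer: -1/864900 ≈ -1.1562e-6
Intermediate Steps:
c(I, N) = N + I*N
r(s) = -2*s² (r(s) = (s*(1 - 3))*s = (s*(-2))*s = (-2*s)*s = -2*s²)
g(B) = -18*B² (g(B) = -2*9*B² = -18*B²)
t(Q, O) = 1/50
t(29, 35)/g(31) = 1/(50*((-18*31²))) = 1/(50*((-18*961))) = (1/50)/(-17298) = (1/50)*(-1/17298) = -1/864900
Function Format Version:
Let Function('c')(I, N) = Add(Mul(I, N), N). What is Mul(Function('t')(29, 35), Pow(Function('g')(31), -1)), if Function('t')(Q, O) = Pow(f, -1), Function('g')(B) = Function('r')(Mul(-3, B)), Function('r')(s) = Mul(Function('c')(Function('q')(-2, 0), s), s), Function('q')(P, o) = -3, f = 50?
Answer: Rational(-1, 864900) ≈ -1.1562e-6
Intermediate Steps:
Function('c')(I, N) = Add(N, Mul(I, N))
Function('r')(s) = Mul(-2, Pow(s, 2)) (Function('r')(s) = Mul(Mul(s, Add(1, -3)), s) = Mul(Mul(s, -2), s) = Mul(Mul(-2, s), s) = Mul(-2, Pow(s, 2)))
Function('g')(B) = Mul(-18, Pow(B, 2)) (Function('g')(B) = Mul(-2, Pow(Mul(-3, B), 2)) = Mul(-2, Mul(9, Pow(B, 2))) = Mul(-18, Pow(B, 2)))
Function('t')(Q, O) = Rational(1, 50) (Function('t')(Q, O) = Pow(50, -1) = Rational(1, 50))
Mul(Function('t')(29, 35), Pow(Function('g')(31), -1)) = Mul(Rational(1, 50), Pow(Mul(-18, Pow(31, 2)), -1)) = Mul(Rational(1, 50), Pow(Mul(-18, 961), -1)) = Mul(Rational(1, 50), Pow(-17298, -1)) = Mul(Rational(1, 50), Rational(-1, 17298)) = Rational(-1, 864900)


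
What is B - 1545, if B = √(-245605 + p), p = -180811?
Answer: -1545 + 4*I*√26651 ≈ -1545.0 + 653.0*I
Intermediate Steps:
B = 4*I*√26651 (B = √(-245605 - 180811) = √(-426416) = 4*I*√26651 ≈ 653.01*I)
B - 1545 = 4*I*√26651 - 1545 = -1545 + 4*I*√26651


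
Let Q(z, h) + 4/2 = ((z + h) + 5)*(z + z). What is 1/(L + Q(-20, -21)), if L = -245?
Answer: 1/1193 ≈ 0.00083822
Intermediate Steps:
Q(z, h) = -2 + 2*z*(5 + h + z) (Q(z, h) = -2 + ((z + h) + 5)*(z + z) = -2 + ((h + z) + 5)*(2*z) = -2 + (5 + h + z)*(2*z) = -2 + 2*z*(5 + h + z))
1/(L + Q(-20, -21)) = 1/(-245 + (-2 + 2*(-20)**2 + 10*(-20) + 2*(-21)*(-20))) = 1/(-245 + (-2 + 2*400 - 200 + 840)) = 1/(-245 + (-2 + 800 - 200 + 840)) = 1/(-245 + 1438) = 1/1193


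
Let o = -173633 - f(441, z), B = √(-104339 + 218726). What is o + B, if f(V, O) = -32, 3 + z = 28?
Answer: -173601 + √114387 ≈ -1.7326e+5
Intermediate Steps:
z = 25 (z = -3 + 28 = 25)
B = √114387 ≈ 338.21
o = -173601 (o = -173633 - 1*(-32) = -173633 + 32 = -173601)
o + B = -173601 + √114387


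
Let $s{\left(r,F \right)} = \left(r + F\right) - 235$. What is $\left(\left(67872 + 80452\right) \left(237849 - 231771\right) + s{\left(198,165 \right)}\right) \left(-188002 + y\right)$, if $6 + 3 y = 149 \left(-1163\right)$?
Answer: $- \frac{664684928306600}{3} \approx -2.2156 \cdot 10^{14}$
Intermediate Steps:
$y = - \frac{173293}{3}$ ($y = -2 + \frac{149 \left(-1163\right)}{3} = -2 + \frac{1}{3} \left(-173287\right) = -2 - \frac{173287}{3} = - \frac{173293}{3} \approx -57764.0$)
$s{\left(r,F \right)} = -235 + F + r$ ($s{\left(r,F \right)} = \left(F + r\right) - 235 = -235 + F + r$)
$\left(\left(67872 + 80452\right) \left(237849 - 231771\right) + s{\left(198,165 \right)}\right) \left(-188002 + y\right) = \left(\left(67872 + 80452\right) \left(237849 - 231771\right) + \left(-235 + 165 + 198\right)\right) \left(-188002 - \frac{173293}{3}\right) = \left(148324 \cdot 6078 + 128\right) \left(- \frac{737299}{3}\right) = \left(901513272 + 128\right) \left(- \frac{737299}{3}\right) = 901513400 \left(- \frac{737299}{3}\right) = - \frac{664684928306600}{3}$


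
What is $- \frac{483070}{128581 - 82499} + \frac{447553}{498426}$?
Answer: $- \frac{110075255237}{11484233466} \approx -9.5849$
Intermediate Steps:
$- \frac{483070}{128581 - 82499} + \frac{447553}{498426} = - \frac{483070}{128581 - 82499} + 447553 \cdot \frac{1}{498426} = - \frac{483070}{46082} + \frac{447553}{498426} = \left(-483070\right) \frac{1}{46082} + \frac{447553}{498426} = - \frac{241535}{23041} + \frac{447553}{498426} = - \frac{110075255237}{11484233466}$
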